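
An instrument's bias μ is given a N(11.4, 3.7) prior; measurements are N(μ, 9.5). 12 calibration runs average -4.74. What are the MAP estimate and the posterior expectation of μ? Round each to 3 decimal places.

Posterior for μ is Normal. Precision-weighted mean: (1/3.7·11.4 + 12/9.5·-4.74) / (1/3.7 + 12/9.5) = -1.895.
A Normal posterior is symmetric, so mode = mean.

MAP: -1.895. Posterior mean: -1.895.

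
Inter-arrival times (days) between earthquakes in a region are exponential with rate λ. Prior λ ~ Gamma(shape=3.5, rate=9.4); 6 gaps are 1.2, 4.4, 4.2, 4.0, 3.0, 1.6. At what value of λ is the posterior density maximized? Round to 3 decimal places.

0.306

Σ times = 18.4. Posterior: Gamma(shape = 3.5+6 = 9.5, rate = 9.4+18.4 = 27.8).
Mode = (α−1)/β = 8.5/27.8 = 0.306.
Mean = α/β = 9.5/27.8 = 0.342.
This is the posterior mode — the MAP estimate.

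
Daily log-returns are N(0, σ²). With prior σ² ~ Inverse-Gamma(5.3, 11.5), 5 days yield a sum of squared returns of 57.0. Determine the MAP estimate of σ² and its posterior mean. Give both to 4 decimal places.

Posterior: Inverse-Gamma(shape = 5.3+5/2 = 7.8, scale = 11.5+57.0/2 = 40.0).
Mode = β/(α+1) = 40.0/8.8 = 4.5455.
Mean = β/(α−1) = 40.0/6.8 = 5.8824.
The posterior is right-skewed, so the mean exceeds the mode.

MAP estimate = 4.5455, posterior mean = 5.8824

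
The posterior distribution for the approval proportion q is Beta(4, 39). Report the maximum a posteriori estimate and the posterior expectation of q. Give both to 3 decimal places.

Mode = (4−1)/(4+39−2) = 3/41 = 0.073.
Mean = 4/(4+39) = 4/43 = 0.093.

maximum a posteriori estimate = 0.073, posterior expectation = 0.093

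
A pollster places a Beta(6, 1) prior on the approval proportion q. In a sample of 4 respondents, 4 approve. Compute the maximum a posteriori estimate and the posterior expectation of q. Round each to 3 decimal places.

MAP = 1.000; posterior mean = 0.909

Posterior: Beta(6+4, 1+0) = Beta(10, 1).
Since β = 1 ≤ 1 and α > 1, the Beta density is monotone increasing on [0,1]; the mode is at 1.
Mean = 10/(10+1) = 0.909.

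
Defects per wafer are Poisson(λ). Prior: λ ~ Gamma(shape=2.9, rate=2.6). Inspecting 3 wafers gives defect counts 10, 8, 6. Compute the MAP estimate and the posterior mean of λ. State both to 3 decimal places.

Σ counts = 24. Posterior: Gamma(shape = 2.9+24 = 26.9, rate = 2.6+3 = 5.6).
Mode = (α−1)/β = 25.9/5.6 = 4.625.
Mean = α/β = 26.9/5.6 = 4.804.

MAP: 4.625. Posterior mean: 4.804.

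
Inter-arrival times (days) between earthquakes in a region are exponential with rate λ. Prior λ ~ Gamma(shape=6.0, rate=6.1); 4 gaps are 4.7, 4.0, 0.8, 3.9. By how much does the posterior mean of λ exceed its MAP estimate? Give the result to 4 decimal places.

0.0513

Σ times = 13.4. Posterior: Gamma(shape = 6.0+4 = 10.0, rate = 6.1+13.4 = 19.5).
Mode = (α−1)/β = 9.0/19.5 = 0.4615.
Mean = α/β = 10.0/19.5 = 0.5128.
Difference = 0.5128 − 0.4615 = 0.0513.
Right-skewed posterior ⇒ mode < mean.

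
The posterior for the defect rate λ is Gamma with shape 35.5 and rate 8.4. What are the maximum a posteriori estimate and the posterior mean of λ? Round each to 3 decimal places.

maximum a posteriori estimate = 4.107, posterior mean = 4.226

Mode = (α−1)/β = 34.5/8.4 = 4.107.
Mean = α/β = 35.5/8.4 = 4.226.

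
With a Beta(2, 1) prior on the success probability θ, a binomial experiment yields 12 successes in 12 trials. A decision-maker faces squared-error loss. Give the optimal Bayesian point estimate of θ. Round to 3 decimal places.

Posterior: Beta(2+12, 1+0) = Beta(14, 1).
Since β = 1 ≤ 1 and α > 1, the Beta density is monotone increasing on [0,1]; the mode is at 1.
Mean = 14/(14+1) = 0.933.
Squared-error loss ⇒ the optimal estimator is the posterior mean.

0.933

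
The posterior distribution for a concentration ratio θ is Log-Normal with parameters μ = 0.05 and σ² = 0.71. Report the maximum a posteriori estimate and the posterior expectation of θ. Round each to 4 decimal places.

Mode = exp(μ − σ²) = exp(-0.66) = 0.5169.
Mean = exp(μ + σ²/2) = exp(0.405) = 1.4993.
The mean is pulled above the mode by the posterior's right skew.

MAP = 0.5169; posterior mean = 1.4993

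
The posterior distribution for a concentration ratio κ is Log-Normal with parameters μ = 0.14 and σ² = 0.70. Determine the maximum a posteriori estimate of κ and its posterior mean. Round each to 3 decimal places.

maximum a posteriori estimate = 0.571, posterior mean = 1.632

Mode = exp(μ − σ²) = exp(-0.56) = 0.571.
Mean = exp(μ + σ²/2) = exp(0.490) = 1.632.
The mean is pulled above the mode by the posterior's right skew.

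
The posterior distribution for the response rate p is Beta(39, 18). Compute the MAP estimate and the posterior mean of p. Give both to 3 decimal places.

p_MAP = 0.691, E[p|data] = 0.684

Mode = (39−1)/(39+18−2) = 38/55 = 0.691.
Mean = 39/(39+18) = 39/57 = 0.684.
The mean is pulled below the mode by the posterior's left skew.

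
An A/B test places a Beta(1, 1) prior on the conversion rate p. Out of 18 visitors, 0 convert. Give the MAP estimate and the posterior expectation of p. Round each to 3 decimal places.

Posterior: Beta(1+0, 1+18) = Beta(1, 19).
Since α = 1 ≤ 1 and β > 1, the Beta density is monotone decreasing on [0,1]; the mode is at 0.
Mean = 1/(1+19) = 0.050.

MAP = 0.000, posterior mean = 0.050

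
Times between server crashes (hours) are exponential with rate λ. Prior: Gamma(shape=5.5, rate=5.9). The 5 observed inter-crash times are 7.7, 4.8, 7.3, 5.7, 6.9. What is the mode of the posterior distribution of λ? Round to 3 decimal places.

0.248

Σ times = 32.4. Posterior: Gamma(shape = 5.5+5 = 10.5, rate = 5.9+32.4 = 38.3).
Mode = (α−1)/β = 9.5/38.3 = 0.248.
Mean = α/β = 10.5/38.3 = 0.274.
This is the posterior mode — the MAP estimate.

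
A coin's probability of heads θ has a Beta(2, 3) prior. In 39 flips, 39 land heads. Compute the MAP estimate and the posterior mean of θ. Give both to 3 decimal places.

Posterior: Beta(2+39, 3+0) = Beta(41, 3).
Mode = (41−1)/(41+3−2) = 40/42 = 0.952.
Mean = 41/(41+3) = 41/44 = 0.932.

θ_MAP = 0.952, E[θ|data] = 0.932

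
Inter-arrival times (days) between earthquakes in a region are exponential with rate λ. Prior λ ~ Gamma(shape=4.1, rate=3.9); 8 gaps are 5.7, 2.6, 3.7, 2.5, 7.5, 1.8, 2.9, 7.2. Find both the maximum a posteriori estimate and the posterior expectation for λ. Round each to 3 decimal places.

Σ times = 33.9. Posterior: Gamma(shape = 4.1+8 = 12.1, rate = 3.9+33.9 = 37.8).
Mode = (α−1)/β = 11.1/37.8 = 0.294.
Mean = α/β = 12.1/37.8 = 0.320.
Mean > mode: the posterior has a right tail.

λ_MAP = 0.294, E[λ|data] = 0.320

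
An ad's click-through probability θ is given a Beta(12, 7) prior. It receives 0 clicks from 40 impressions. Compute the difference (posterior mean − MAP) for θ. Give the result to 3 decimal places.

Posterior: Beta(12+0, 7+40) = Beta(12, 47).
Mode = (12−1)/(12+47−2) = 11/57 = 0.193.
Mean = 12/(12+47) = 12/59 = 0.203.
Difference = 0.203 − 0.193 = 0.010.

0.010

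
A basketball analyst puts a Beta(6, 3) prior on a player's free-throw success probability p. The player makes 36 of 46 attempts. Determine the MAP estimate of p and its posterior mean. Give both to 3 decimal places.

MAP = 0.774, posterior mean = 0.764

Posterior: Beta(6+36, 3+10) = Beta(42, 13).
Mode = (42−1)/(42+13−2) = 41/53 = 0.774.
Mean = 42/(42+13) = 42/55 = 0.764.
Mode > mean: the posterior has a left tail.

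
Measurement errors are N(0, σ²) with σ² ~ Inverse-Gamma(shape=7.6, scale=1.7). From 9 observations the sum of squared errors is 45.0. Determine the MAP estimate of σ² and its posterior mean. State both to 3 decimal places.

MAP: 1.847. Posterior mean: 2.180.

Posterior: Inverse-Gamma(shape = 7.6+9/2 = 12.1, scale = 1.7+45.0/2 = 24.2).
Mode = β/(α+1) = 24.2/13.1 = 1.847.
Mean = β/(α−1) = 24.2/11.1 = 2.180.
The mean is pulled above the mode by the posterior's right skew.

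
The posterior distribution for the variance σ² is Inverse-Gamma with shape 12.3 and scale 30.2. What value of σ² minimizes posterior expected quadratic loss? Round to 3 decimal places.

Mode = β/(α+1) = 30.2/13.3 = 2.271.
Mean = β/(α−1) = 30.2/11.3 = 2.673.
Quadratic loss ⇒ the optimal estimator is the posterior mean.

2.673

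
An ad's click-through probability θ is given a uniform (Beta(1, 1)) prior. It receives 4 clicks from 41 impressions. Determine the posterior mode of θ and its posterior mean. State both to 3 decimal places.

Posterior: Beta(1+4, 1+37) = Beta(5, 38).
Mode = (5−1)/(5+38−2) = 4/41 = 0.098.
With a flat prior the MAP equals the MLE, 4/41.
Mean = 5/(5+38) = 5/43 = 0.116.
The mean is pulled above the mode by the posterior's right skew.

posterior mode = 0.098, posterior mean = 0.116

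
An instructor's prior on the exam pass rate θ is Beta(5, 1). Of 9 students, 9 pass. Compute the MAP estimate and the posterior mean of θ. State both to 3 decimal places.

Posterior: Beta(5+9, 1+0) = Beta(14, 1).
Since β = 1 ≤ 1 and α > 1, the Beta density is monotone increasing on [0,1]; the mode is at 1.
Mean = 14/(14+1) = 0.933.
Mode > mean: the posterior has a left tail.

MAP = 1.000, posterior mean = 0.933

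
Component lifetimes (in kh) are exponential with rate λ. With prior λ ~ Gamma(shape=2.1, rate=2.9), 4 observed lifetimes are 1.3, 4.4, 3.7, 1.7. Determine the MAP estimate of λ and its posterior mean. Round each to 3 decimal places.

MAP = 0.364; posterior mean = 0.436

Σ times = 11.1. Posterior: Gamma(shape = 2.1+4 = 6.1, rate = 2.9+11.1 = 14.0).
Mode = (α−1)/β = 5.1/14.0 = 0.364.
Mean = α/β = 6.1/14.0 = 0.436.
The mean is pulled above the mode by the posterior's right skew.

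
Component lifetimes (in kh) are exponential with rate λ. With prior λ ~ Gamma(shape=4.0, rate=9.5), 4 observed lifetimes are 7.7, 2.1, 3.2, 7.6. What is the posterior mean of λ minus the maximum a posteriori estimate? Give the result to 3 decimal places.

Σ times = 20.6. Posterior: Gamma(shape = 4.0+4 = 8.0, rate = 9.5+20.6 = 30.1).
Mode = (α−1)/β = 7.0/30.1 = 0.233.
Mean = α/β = 8.0/30.1 = 0.266.
Difference = 0.266 − 0.233 = 0.033.

0.033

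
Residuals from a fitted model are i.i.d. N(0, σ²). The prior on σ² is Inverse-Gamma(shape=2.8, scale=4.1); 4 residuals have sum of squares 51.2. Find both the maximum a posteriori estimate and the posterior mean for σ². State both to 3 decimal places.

Posterior: Inverse-Gamma(shape = 2.8+4/2 = 4.8, scale = 4.1+51.2/2 = 29.7).
Mode = β/(α+1) = 29.7/5.8 = 5.121.
Mean = β/(α−1) = 29.7/3.8 = 7.816.
Mean > mode: the posterior has a right tail.

σ²_MAP = 5.121, E[σ²|data] = 7.816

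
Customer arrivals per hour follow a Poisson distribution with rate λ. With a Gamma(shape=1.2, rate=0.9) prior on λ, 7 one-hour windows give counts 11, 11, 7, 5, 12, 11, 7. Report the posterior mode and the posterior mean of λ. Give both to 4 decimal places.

MAP: 8.1266. Posterior mean: 8.2532.

Σ counts = 64. Posterior: Gamma(shape = 1.2+64 = 65.2, rate = 0.9+7 = 7.9).
Mode = (α−1)/β = 64.2/7.9 = 8.1266.
Mean = α/β = 65.2/7.9 = 8.2532.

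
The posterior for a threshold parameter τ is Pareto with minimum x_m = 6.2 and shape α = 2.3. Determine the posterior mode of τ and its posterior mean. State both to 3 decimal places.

The Pareto density is strictly decreasing on [x_m, ∞), so the mode is x_m = 6.200.
Mean = α·x_m/(α−1) = 2.3·6.2/1.3 = 10.969.

posterior mode = 6.200, posterior mean = 10.969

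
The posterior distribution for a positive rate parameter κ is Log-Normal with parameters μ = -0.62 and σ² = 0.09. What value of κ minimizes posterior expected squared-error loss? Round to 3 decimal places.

Mode = exp(μ − σ²) = exp(-0.71) = 0.492.
Mean = exp(μ + σ²/2) = exp(-0.575) = 0.563.
Squared-error loss ⇒ the optimal estimator is the posterior mean.

0.563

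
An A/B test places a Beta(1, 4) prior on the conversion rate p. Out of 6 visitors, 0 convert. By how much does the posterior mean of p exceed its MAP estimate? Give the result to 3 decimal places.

0.091

Posterior: Beta(1+0, 4+6) = Beta(1, 10).
Since α = 1 ≤ 1 and β > 1, the Beta density is monotone decreasing on [0,1]; the mode is at 0.
Mean = 1/(1+10) = 0.091.
Difference = 0.091 − 0.000 = 0.091.
The posterior is right-skewed, so the mean exceeds the mode.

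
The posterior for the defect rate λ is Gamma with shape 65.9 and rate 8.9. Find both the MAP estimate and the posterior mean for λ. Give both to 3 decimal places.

Mode = (α−1)/β = 64.9/8.9 = 7.292.
Mean = α/β = 65.9/8.9 = 7.404.

MAP: 7.292. Posterior mean: 7.404.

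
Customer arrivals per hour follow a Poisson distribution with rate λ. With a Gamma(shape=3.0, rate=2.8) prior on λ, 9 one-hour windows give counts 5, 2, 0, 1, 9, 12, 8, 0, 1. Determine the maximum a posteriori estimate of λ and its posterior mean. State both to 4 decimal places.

MAP = 3.3898; posterior mean = 3.4746

Σ counts = 38. Posterior: Gamma(shape = 3.0+38 = 41.0, rate = 2.8+9 = 11.8).
Mode = (α−1)/β = 40.0/11.8 = 3.3898.
Mean = α/β = 41.0/11.8 = 3.4746.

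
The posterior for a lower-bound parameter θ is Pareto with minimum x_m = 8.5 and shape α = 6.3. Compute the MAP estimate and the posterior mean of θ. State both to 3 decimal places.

The Pareto density is strictly decreasing on [x_m, ∞), so the mode is x_m = 8.500.
Mean = α·x_m/(α−1) = 6.3·8.5/5.3 = 10.104.

MAP = 8.500; posterior mean = 10.104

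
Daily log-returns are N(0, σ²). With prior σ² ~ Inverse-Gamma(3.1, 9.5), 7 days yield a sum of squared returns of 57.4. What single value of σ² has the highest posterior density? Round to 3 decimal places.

5.026

Posterior: Inverse-Gamma(shape = 3.1+7/2 = 6.6, scale = 9.5+57.4/2 = 38.2).
Mode = β/(α+1) = 38.2/7.6 = 5.026.
Mean = β/(α−1) = 38.2/5.6 = 6.821.
This is the posterior mode — the MAP estimate.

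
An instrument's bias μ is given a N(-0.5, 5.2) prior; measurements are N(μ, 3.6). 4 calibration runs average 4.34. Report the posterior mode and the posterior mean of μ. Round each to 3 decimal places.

MAP = 3.626, posterior mean = 3.626

Posterior for μ is Normal. Precision-weighted mean: (1/5.2·-0.5 + 4/3.6·4.34) / (1/5.2 + 4/3.6) = 3.626.
A Normal posterior is symmetric, so mode = mean.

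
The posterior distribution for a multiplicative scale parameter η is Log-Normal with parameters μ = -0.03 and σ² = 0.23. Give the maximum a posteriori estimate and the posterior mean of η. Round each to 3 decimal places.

maximum a posteriori estimate = 0.771, posterior mean = 1.089

Mode = exp(μ − σ²) = exp(-0.26) = 0.771.
Mean = exp(μ + σ²/2) = exp(0.085) = 1.089.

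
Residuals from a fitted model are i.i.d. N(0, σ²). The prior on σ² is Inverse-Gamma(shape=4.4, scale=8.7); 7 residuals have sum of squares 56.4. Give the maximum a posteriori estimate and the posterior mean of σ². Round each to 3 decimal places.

Posterior: Inverse-Gamma(shape = 4.4+7/2 = 7.9, scale = 8.7+56.4/2 = 36.9).
Mode = β/(α+1) = 36.9/8.9 = 4.146.
Mean = β/(α−1) = 36.9/6.9 = 5.348.

MAP = 4.146, posterior mean = 5.348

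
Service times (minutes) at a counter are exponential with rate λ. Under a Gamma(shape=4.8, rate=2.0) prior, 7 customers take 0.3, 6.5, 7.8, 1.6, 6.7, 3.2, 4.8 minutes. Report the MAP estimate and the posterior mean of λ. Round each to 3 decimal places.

Σ times = 30.9. Posterior: Gamma(shape = 4.8+7 = 11.8, rate = 2.0+30.9 = 32.9).
Mode = (α−1)/β = 10.8/32.9 = 0.328.
Mean = α/β = 11.8/32.9 = 0.359.
The mean is pulled above the mode by the posterior's right skew.

MAP = 0.328, posterior mean = 0.359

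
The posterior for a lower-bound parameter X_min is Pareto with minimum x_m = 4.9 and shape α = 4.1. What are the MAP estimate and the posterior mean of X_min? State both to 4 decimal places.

The Pareto density is strictly decreasing on [x_m, ∞), so the mode is x_m = 4.9000.
Mean = α·x_m/(α−1) = 4.1·4.9/3.1 = 6.4806.
The posterior is right-skewed, so the mean exceeds the mode.

X_min_MAP = 4.9000, E[X_min|data] = 6.4806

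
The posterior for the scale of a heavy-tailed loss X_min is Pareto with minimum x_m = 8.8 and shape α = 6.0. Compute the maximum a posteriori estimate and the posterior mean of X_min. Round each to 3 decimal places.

MAP = 8.800; posterior mean = 10.560

The Pareto density is strictly decreasing on [x_m, ∞), so the mode is x_m = 8.800.
Mean = α·x_m/(α−1) = 6.0·8.8/5.0 = 10.560.
Mean > mode: the posterior has a right tail.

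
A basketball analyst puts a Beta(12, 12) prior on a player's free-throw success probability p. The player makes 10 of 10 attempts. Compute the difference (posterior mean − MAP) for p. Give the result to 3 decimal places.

-0.009

Posterior: Beta(12+10, 12+0) = Beta(22, 12).
Mode = (22−1)/(22+12−2) = 21/32 = 0.656.
Mean = 22/(22+12) = 22/34 = 0.647.
Difference = 0.647 − 0.656 = -0.009.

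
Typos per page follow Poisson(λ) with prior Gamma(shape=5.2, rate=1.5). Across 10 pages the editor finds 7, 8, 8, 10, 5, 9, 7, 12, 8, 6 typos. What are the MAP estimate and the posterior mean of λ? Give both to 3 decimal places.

Σ counts = 80. Posterior: Gamma(shape = 5.2+80 = 85.2, rate = 1.5+10 = 11.5).
Mode = (α−1)/β = 84.2/11.5 = 7.322.
Mean = α/β = 85.2/11.5 = 7.409.

MAP estimate = 7.322, posterior mean = 7.409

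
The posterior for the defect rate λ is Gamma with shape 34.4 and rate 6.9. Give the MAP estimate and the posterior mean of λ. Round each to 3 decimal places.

Mode = (α−1)/β = 33.4/6.9 = 4.841.
Mean = α/β = 34.4/6.9 = 4.986.

MAP: 4.841. Posterior mean: 4.986.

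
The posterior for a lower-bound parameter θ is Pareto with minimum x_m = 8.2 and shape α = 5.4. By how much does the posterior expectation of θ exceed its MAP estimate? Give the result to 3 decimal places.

1.864

The Pareto density is strictly decreasing on [x_m, ∞), so the mode is x_m = 8.200.
Mean = α·x_m/(α−1) = 5.4·8.2/4.4 = 10.064.
Difference = 10.064 − 8.200 = 1.864.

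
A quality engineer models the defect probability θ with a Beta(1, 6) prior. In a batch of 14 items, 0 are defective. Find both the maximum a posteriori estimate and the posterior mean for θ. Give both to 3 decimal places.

Posterior: Beta(1+0, 6+14) = Beta(1, 20).
Since α = 1 ≤ 1 and β > 1, the Beta density is monotone decreasing on [0,1]; the mode is at 0.
Mean = 1/(1+20) = 0.048.

maximum a posteriori estimate = 0.000, posterior mean = 0.048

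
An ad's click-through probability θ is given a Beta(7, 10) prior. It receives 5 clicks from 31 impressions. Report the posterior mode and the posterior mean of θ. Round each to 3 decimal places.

Posterior: Beta(7+5, 10+26) = Beta(12, 36).
Mode = (12−1)/(12+36−2) = 11/46 = 0.239.
Mean = 12/(12+36) = 12/48 = 0.250.

MAP = 0.239; posterior mean = 0.250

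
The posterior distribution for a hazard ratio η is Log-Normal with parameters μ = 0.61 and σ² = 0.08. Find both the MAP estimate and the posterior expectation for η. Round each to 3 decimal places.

Mode = exp(μ − σ²) = exp(0.53) = 1.699.
Mean = exp(μ + σ²/2) = exp(0.650) = 1.916.
Mean > mode: the posterior has a right tail.

MAP: 1.699. Posterior mean: 1.916.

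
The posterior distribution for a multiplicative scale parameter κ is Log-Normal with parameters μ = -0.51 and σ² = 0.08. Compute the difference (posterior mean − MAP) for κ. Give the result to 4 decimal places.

0.0707

Mode = exp(μ − σ²) = exp(-0.59) = 0.5543.
Mean = exp(μ + σ²/2) = exp(-0.470) = 0.6250.
Difference = 0.6250 − 0.5543 = 0.0707.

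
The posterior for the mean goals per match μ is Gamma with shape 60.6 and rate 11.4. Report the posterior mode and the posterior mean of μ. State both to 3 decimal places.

Mode = (α−1)/β = 59.6/11.4 = 5.228.
Mean = α/β = 60.6/11.4 = 5.316.
The posterior is right-skewed, so the mean exceeds the mode.

posterior mode = 5.228, posterior mean = 5.316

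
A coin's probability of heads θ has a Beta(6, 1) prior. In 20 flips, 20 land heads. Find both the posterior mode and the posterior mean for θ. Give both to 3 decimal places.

Posterior: Beta(6+20, 1+0) = Beta(26, 1).
Since β = 1 ≤ 1 and α > 1, the Beta density is monotone increasing on [0,1]; the mode is at 1.
Mean = 26/(26+1) = 0.963.
Left-skewed posterior ⇒ mean < mode.

MAP: 1.000. Posterior mean: 0.963.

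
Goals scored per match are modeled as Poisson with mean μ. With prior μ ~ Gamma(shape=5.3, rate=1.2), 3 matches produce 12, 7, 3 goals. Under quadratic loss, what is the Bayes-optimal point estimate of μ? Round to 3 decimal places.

6.500

Σ counts = 22. Posterior: Gamma(shape = 5.3+22 = 27.3, rate = 1.2+3 = 4.2).
Mode = (α−1)/β = 26.3/4.2 = 6.262.
Mean = α/β = 27.3/4.2 = 6.500.
Quadratic loss ⇒ the optimal estimator is the posterior mean.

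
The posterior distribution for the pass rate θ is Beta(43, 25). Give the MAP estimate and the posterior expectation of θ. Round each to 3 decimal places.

θ_MAP = 0.636, E[θ|data] = 0.632

Mode = (43−1)/(43+25−2) = 42/66 = 0.636.
Mean = 43/(43+25) = 43/68 = 0.632.
The posterior is left-skewed, so the mode exceeds the mean.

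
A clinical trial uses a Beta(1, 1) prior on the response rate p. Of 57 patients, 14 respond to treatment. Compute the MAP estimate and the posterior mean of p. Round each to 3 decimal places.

MAP = 0.246, posterior mean = 0.254

Posterior: Beta(1+14, 1+43) = Beta(15, 44).
Mode = (15−1)/(15+44−2) = 14/57 = 0.246.
Mean = 15/(15+44) = 15/59 = 0.254.
Right-skewed posterior ⇒ mode < mean.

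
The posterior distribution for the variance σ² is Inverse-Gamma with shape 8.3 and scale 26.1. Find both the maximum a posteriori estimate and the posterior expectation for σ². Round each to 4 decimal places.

Mode = β/(α+1) = 26.1/9.3 = 2.8065.
Mean = β/(α−1) = 26.1/7.3 = 3.5753.

maximum a posteriori estimate = 2.8065, posterior expectation = 3.5753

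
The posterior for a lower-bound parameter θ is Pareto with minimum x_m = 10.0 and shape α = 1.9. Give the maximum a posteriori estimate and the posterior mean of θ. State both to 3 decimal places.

The Pareto density is strictly decreasing on [x_m, ∞), so the mode is x_m = 10.000.
Mean = α·x_m/(α−1) = 1.9·10.0/0.9 = 21.111.
The mean is pulled above the mode by the posterior's right skew.

maximum a posteriori estimate = 10.000, posterior mean = 21.111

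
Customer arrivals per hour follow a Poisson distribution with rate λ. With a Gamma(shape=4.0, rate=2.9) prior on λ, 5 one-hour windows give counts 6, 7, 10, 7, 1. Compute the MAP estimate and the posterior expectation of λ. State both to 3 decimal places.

MAP = 4.304, posterior mean = 4.430

Σ counts = 31. Posterior: Gamma(shape = 4.0+31 = 35.0, rate = 2.9+5 = 7.9).
Mode = (α−1)/β = 34.0/7.9 = 4.304.
Mean = α/β = 35.0/7.9 = 4.430.
Mean > mode: the posterior has a right tail.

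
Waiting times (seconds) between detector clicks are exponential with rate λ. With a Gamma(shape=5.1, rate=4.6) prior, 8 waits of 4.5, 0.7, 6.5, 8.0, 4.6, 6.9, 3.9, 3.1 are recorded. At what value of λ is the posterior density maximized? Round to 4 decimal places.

0.2827

Σ times = 38.2. Posterior: Gamma(shape = 5.1+8 = 13.1, rate = 4.6+38.2 = 42.8).
Mode = (α−1)/β = 12.1/42.8 = 0.2827.
Mean = α/β = 13.1/42.8 = 0.3061.
This is the posterior mode — the MAP estimate.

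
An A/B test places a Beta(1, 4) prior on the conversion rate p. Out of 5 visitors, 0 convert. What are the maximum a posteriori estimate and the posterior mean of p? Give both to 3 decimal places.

MAP = 0.000; posterior mean = 0.100

Posterior: Beta(1+0, 4+5) = Beta(1, 9).
Since α = 1 ≤ 1 and β > 1, the Beta density is monotone decreasing on [0,1]; the mode is at 0.
Mean = 1/(1+9) = 0.100.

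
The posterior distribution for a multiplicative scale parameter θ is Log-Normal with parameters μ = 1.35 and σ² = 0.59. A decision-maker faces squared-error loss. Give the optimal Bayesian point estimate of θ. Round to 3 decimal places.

Mode = exp(μ − σ²) = exp(0.76) = 2.138.
Mean = exp(μ + σ²/2) = exp(1.645) = 5.181.
Squared-error loss ⇒ the optimal estimator is the posterior mean.

5.181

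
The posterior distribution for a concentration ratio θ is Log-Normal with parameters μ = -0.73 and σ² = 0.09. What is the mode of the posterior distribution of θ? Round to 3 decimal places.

Mode = exp(μ − σ²) = exp(-0.82) = 0.440.
Mean = exp(μ + σ²/2) = exp(-0.685) = 0.504.
This is the posterior mode — the MAP estimate.

0.440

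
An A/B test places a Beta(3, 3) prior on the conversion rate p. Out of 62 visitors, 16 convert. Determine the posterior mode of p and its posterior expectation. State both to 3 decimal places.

posterior mode = 0.273, posterior expectation = 0.279

Posterior: Beta(3+16, 3+46) = Beta(19, 49).
Mode = (19−1)/(19+49−2) = 18/66 = 0.273.
Mean = 19/(19+49) = 19/68 = 0.279.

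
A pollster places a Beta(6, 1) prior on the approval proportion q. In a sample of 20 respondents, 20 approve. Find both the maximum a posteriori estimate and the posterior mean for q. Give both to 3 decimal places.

Posterior: Beta(6+20, 1+0) = Beta(26, 1).
Since β = 1 ≤ 1 and α > 1, the Beta density is monotone increasing on [0,1]; the mode is at 1.
Mean = 26/(26+1) = 0.963.
Left-skewed posterior ⇒ mean < mode.

q_MAP = 1.000, E[q|data] = 0.963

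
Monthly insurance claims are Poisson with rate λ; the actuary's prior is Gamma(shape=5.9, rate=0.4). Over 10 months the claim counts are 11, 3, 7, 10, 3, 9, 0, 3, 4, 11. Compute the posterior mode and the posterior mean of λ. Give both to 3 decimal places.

MAP: 6.337. Posterior mean: 6.433.

Σ counts = 61. Posterior: Gamma(shape = 5.9+61 = 66.9, rate = 0.4+10 = 10.4).
Mode = (α−1)/β = 65.9/10.4 = 6.337.
Mean = α/β = 66.9/10.4 = 6.433.
The mean is pulled above the mode by the posterior's right skew.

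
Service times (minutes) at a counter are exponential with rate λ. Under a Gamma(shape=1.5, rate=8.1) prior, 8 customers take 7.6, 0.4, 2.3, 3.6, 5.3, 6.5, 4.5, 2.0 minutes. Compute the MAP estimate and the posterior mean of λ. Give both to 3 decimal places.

Σ times = 32.2. Posterior: Gamma(shape = 1.5+8 = 9.5, rate = 8.1+32.2 = 40.3).
Mode = (α−1)/β = 8.5/40.3 = 0.211.
Mean = α/β = 9.5/40.3 = 0.236.
Mean > mode: the posterior has a right tail.

MAP = 0.211; posterior mean = 0.236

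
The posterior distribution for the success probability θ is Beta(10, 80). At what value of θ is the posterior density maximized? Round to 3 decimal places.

Mode = (10−1)/(10+80−2) = 9/88 = 0.102.
Mean = 10/(10+80) = 10/90 = 0.111.
This is the posterior mode — the MAP estimate.

0.102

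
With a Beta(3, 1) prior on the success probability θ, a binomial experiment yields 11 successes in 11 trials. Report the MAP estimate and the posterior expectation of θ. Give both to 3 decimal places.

MAP: 1.000. Posterior mean: 0.933.

Posterior: Beta(3+11, 1+0) = Beta(14, 1).
Since β = 1 ≤ 1 and α > 1, the Beta density is monotone increasing on [0,1]; the mode is at 1.
Mean = 14/(14+1) = 0.933.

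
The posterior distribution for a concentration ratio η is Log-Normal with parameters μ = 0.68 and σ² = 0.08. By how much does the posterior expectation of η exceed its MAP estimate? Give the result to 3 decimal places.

Mode = exp(μ − σ²) = exp(0.60) = 1.822.
Mean = exp(μ + σ²/2) = exp(0.720) = 2.054.
Difference = 2.054 − 1.822 = 0.232.

0.232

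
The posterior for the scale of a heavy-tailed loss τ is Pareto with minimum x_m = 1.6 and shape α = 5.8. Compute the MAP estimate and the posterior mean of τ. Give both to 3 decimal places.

The Pareto density is strictly decreasing on [x_m, ∞), so the mode is x_m = 1.600.
Mean = α·x_m/(α−1) = 5.8·1.6/4.8 = 1.933.

MAP = 1.600, posterior mean = 1.933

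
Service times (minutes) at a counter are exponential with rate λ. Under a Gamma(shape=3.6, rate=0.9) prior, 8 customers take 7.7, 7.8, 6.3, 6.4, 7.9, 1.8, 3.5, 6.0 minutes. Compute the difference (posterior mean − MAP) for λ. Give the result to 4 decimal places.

Σ times = 47.4. Posterior: Gamma(shape = 3.6+8 = 11.6, rate = 0.9+47.4 = 48.3).
Mode = (α−1)/β = 10.6/48.3 = 0.2195.
Mean = α/β = 11.6/48.3 = 0.2402.
Difference = 0.2402 − 0.2195 = 0.0207.

0.0207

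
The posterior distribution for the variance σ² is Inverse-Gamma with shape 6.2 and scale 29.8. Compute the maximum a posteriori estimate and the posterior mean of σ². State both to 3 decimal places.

σ²_MAP = 4.139, E[σ²|data] = 5.731

Mode = β/(α+1) = 29.8/7.2 = 4.139.
Mean = β/(α−1) = 29.8/5.2 = 5.731.
Right-skewed posterior ⇒ mode < mean.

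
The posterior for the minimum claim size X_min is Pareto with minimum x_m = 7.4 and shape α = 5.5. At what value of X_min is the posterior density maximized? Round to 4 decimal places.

The Pareto density is strictly decreasing on [x_m, ∞), so the mode is x_m = 7.4000.
Mean = α·x_m/(α−1) = 5.5·7.4/4.5 = 9.0444.
This is the posterior mode — the MAP estimate.

7.4000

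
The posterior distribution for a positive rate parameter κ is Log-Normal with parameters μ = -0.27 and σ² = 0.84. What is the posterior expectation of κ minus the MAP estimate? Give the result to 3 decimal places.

Mode = exp(μ − σ²) = exp(-1.11) = 0.330.
Mean = exp(μ + σ²/2) = exp(0.150) = 1.162.
Difference = 1.162 − 0.330 = 0.832.
The posterior is right-skewed, so the mean exceeds the mode.

0.832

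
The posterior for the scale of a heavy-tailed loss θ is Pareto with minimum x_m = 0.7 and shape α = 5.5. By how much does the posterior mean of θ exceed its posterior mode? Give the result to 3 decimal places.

The Pareto density is strictly decreasing on [x_m, ∞), so the mode is x_m = 0.700.
Mean = α·x_m/(α−1) = 5.5·0.7/4.5 = 0.856.
Difference = 0.856 − 0.700 = 0.156.

0.156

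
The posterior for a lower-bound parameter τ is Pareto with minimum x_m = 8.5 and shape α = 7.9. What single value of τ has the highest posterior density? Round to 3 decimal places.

8.500

The Pareto density is strictly decreasing on [x_m, ∞), so the mode is x_m = 8.500.
Mean = α·x_m/(α−1) = 7.9·8.5/6.9 = 9.732.
This is the posterior mode — the MAP estimate.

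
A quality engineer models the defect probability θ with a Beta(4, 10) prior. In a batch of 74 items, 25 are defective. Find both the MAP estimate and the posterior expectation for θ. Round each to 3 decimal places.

MAP: 0.326. Posterior mean: 0.330.

Posterior: Beta(4+25, 10+49) = Beta(29, 59).
Mode = (29−1)/(29+59−2) = 28/86 = 0.326.
Mean = 29/(29+59) = 29/88 = 0.330.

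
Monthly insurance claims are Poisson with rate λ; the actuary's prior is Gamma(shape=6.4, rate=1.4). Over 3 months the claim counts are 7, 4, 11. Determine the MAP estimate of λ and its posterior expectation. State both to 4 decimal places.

Σ counts = 22. Posterior: Gamma(shape = 6.4+22 = 28.4, rate = 1.4+3 = 4.4).
Mode = (α−1)/β = 27.4/4.4 = 6.2273.
Mean = α/β = 28.4/4.4 = 6.4545.

MAP = 6.2273, posterior mean = 6.4545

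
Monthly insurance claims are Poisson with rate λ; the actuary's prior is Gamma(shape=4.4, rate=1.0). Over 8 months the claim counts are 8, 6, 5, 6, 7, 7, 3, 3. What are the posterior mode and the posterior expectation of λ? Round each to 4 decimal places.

λ_MAP = 5.3778, E[λ|data] = 5.4889

Σ counts = 45. Posterior: Gamma(shape = 4.4+45 = 49.4, rate = 1.0+8 = 9.0).
Mode = (α−1)/β = 48.4/9.0 = 5.3778.
Mean = α/β = 49.4/9.0 = 5.4889.
Right-skewed posterior ⇒ mode < mean.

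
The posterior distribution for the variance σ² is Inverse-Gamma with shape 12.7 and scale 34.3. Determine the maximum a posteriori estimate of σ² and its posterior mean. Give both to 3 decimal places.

MAP = 2.504, posterior mean = 2.932

Mode = β/(α+1) = 34.3/13.7 = 2.504.
Mean = β/(α−1) = 34.3/11.7 = 2.932.
The mean is pulled above the mode by the posterior's right skew.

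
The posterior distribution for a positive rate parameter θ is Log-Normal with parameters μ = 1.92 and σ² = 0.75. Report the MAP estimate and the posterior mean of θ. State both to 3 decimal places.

MAP = 3.222; posterior mean = 9.924

Mode = exp(μ − σ²) = exp(1.17) = 3.222.
Mean = exp(μ + σ²/2) = exp(2.295) = 9.924.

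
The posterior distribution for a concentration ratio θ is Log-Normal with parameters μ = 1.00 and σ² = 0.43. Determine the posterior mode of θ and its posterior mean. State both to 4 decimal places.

Mode = exp(μ − σ²) = exp(0.57) = 1.7683.
Mean = exp(μ + σ²/2) = exp(1.215) = 3.3703.
Mean > mode: the posterior has a right tail.

MAP: 1.7683. Posterior mean: 3.3703.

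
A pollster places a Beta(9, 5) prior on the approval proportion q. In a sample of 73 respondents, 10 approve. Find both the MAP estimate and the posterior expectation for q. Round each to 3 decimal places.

Posterior: Beta(9+10, 5+63) = Beta(19, 68).
Mode = (19−1)/(19+68−2) = 18/85 = 0.212.
Mean = 19/(19+68) = 19/87 = 0.218.

MAP estimate = 0.212, posterior expectation = 0.218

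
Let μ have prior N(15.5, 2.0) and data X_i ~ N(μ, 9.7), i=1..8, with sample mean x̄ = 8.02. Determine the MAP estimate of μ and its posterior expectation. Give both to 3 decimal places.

Posterior for μ is Normal. Precision-weighted mean: (1/2.0·15.5 + 8/9.7·8.02) / (1/2.0 + 8/9.7) = 10.843.
A Normal posterior is symmetric, so mode = mean.

MAP: 10.843. Posterior mean: 10.843.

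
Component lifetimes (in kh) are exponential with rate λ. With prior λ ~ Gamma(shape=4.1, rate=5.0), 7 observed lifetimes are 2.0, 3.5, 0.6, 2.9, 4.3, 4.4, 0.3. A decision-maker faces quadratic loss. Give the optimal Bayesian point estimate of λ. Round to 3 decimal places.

0.483

Σ times = 18.0. Posterior: Gamma(shape = 4.1+7 = 11.1, rate = 5.0+18.0 = 23.0).
Mode = (α−1)/β = 10.1/23.0 = 0.439.
Mean = α/β = 11.1/23.0 = 0.483.
Quadratic loss ⇒ the optimal estimator is the posterior mean.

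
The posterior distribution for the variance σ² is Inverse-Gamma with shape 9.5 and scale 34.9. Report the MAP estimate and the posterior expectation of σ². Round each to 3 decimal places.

σ²_MAP = 3.324, E[σ²|data] = 4.106

Mode = β/(α+1) = 34.9/10.5 = 3.324.
Mean = β/(α−1) = 34.9/8.5 = 4.106.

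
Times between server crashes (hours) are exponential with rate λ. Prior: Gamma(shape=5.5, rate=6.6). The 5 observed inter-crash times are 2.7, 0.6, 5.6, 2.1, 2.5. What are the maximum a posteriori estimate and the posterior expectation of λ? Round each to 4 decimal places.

MAP = 0.4726; posterior mean = 0.5224

Σ times = 13.5. Posterior: Gamma(shape = 5.5+5 = 10.5, rate = 6.6+13.5 = 20.1).
Mode = (α−1)/β = 9.5/20.1 = 0.4726.
Mean = α/β = 10.5/20.1 = 0.5224.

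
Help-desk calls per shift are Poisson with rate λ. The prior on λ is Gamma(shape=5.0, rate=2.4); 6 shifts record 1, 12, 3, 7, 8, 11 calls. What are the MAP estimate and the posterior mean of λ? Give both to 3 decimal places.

MAP = 5.476, posterior mean = 5.595

Σ counts = 42. Posterior: Gamma(shape = 5.0+42 = 47.0, rate = 2.4+6 = 8.4).
Mode = (α−1)/β = 46.0/8.4 = 5.476.
Mean = α/β = 47.0/8.4 = 5.595.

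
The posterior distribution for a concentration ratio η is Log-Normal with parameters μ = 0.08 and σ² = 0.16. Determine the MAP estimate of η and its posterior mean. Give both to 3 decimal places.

η_MAP = 0.923, E[η|data] = 1.174

Mode = exp(μ − σ²) = exp(-0.08) = 0.923.
Mean = exp(μ + σ²/2) = exp(0.160) = 1.174.
The mean is pulled above the mode by the posterior's right skew.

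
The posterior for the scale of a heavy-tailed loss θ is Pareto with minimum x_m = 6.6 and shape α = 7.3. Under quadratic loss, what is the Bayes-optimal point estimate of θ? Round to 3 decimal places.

The Pareto density is strictly decreasing on [x_m, ∞), so the mode is x_m = 6.600.
Mean = α·x_m/(α−1) = 7.3·6.6/6.3 = 7.648.
Quadratic loss ⇒ the optimal estimator is the posterior mean.

7.648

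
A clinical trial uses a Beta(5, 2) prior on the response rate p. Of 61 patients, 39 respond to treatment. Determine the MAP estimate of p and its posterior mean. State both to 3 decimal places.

MAP = 0.652; posterior mean = 0.647

Posterior: Beta(5+39, 2+22) = Beta(44, 24).
Mode = (44−1)/(44+24−2) = 43/66 = 0.652.
Mean = 44/(44+24) = 44/68 = 0.647.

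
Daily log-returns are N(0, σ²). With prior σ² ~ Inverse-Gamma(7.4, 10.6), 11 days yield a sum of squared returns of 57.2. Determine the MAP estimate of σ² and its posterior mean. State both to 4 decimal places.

Posterior: Inverse-Gamma(shape = 7.4+11/2 = 12.9, scale = 10.6+57.2/2 = 39.2).
Mode = β/(α+1) = 39.2/13.9 = 2.8201.
Mean = β/(α−1) = 39.2/11.9 = 3.2941.
Mean > mode: the posterior has a right tail.

MAP: 2.8201. Posterior mean: 3.2941.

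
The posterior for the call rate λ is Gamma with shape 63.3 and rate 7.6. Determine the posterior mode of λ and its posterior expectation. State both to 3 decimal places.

λ_MAP = 8.197, E[λ|data] = 8.329

Mode = (α−1)/β = 62.3/7.6 = 8.197.
Mean = α/β = 63.3/7.6 = 8.329.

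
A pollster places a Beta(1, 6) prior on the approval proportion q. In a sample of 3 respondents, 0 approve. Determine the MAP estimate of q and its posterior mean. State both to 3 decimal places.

Posterior: Beta(1+0, 6+3) = Beta(1, 9).
Since α = 1 ≤ 1 and β > 1, the Beta density is monotone decreasing on [0,1]; the mode is at 0.
Mean = 1/(1+9) = 0.100.

q_MAP = 0.000, E[q|data] = 0.100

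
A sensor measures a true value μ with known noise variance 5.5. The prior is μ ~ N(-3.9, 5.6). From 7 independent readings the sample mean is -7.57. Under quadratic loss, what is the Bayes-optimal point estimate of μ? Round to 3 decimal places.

-7.118

Posterior for μ is Normal. Precision-weighted mean: (1/5.6·-3.9 + 7/5.5·-7.57) / (1/5.6 + 7/5.5) = -7.118.
A Normal posterior is symmetric, so mode = mean.
Quadratic loss ⇒ the optimal estimator is the posterior mean.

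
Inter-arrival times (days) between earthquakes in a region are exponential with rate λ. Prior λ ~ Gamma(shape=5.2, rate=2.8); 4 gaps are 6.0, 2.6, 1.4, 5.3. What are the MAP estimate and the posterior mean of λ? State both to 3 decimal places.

MAP = 0.453, posterior mean = 0.508

Σ times = 15.3. Posterior: Gamma(shape = 5.2+4 = 9.2, rate = 2.8+15.3 = 18.1).
Mode = (α−1)/β = 8.2/18.1 = 0.453.
Mean = α/β = 9.2/18.1 = 0.508.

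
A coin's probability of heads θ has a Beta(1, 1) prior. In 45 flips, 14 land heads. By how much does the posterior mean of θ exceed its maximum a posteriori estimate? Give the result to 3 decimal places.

0.008

Posterior: Beta(1+14, 1+31) = Beta(15, 32).
Mode = (15−1)/(15+32−2) = 14/45 = 0.311.
With a flat prior the MAP equals the MLE, 14/45.
Mean = 15/(15+32) = 15/47 = 0.319.
Difference = 0.319 − 0.311 = 0.008.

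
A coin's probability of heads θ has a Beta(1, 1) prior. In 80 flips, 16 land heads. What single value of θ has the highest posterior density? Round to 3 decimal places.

Posterior: Beta(1+16, 1+64) = Beta(17, 65).
Mode = (17−1)/(17+65−2) = 16/80 = 0.200.
With a flat prior the MAP equals the MLE, 16/80.
Mean = 17/(17+65) = 17/82 = 0.207.
This is the posterior mode — the MAP estimate.

0.200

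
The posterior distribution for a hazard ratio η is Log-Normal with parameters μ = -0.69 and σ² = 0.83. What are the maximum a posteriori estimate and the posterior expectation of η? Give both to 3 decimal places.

Mode = exp(μ − σ²) = exp(-1.52) = 0.219.
Mean = exp(μ + σ²/2) = exp(-0.275) = 0.760.
Mean > mode: the posterior has a right tail.

MAP: 0.219. Posterior mean: 0.760.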